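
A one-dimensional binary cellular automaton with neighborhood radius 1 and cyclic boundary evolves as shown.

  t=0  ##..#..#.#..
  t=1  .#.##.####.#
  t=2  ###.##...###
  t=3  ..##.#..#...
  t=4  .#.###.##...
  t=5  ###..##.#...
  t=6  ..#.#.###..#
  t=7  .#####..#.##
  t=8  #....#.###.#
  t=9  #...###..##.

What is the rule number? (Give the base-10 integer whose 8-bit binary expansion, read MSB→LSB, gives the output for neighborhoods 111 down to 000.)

  ### -> .   bit 7 = 0  t=1,i=7
  ##. -> #   bit 6 = 1  t=0,i=1
  #.# -> #   bit 5 = 1  t=0,i=8
  #.. -> .   bit 4 = 0  t=0,i=2
  .## -> .   bit 3 = 0  t=0,i=0
  .#. -> #   bit 2 = 1  t=0,i=4
  ..# -> #   bit 1 = 1  t=0,i=3
  ... -> .   bit 0 = 0  t=2,i=7
  bits 01100110 = 102

102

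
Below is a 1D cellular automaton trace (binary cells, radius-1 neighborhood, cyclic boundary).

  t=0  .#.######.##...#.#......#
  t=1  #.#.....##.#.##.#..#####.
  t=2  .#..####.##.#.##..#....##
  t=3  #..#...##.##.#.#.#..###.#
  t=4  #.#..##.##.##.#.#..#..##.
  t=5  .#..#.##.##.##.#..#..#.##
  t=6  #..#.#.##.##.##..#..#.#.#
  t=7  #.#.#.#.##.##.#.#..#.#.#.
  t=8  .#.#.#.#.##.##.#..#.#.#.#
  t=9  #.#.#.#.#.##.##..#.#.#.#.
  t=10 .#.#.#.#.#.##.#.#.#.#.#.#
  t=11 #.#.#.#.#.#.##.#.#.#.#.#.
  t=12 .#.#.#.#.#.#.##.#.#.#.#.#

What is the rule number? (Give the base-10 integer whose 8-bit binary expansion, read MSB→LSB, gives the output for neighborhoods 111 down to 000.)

99

  nb ###: next=.  (t=0,i=4, bit7=0)
  nb ##.: next=#  (t=0,i=8, bit6=1)
  nb #.#: next=#  (t=0,i=0, bit5=1)
  nb #..: next=.  (t=0,i=12, bit4=0)
  nb .##: next=.  (t=0,i=3, bit3=0)
  nb .#.: next=.  (t=0,i=1, bit2=0)
  nb ..#: next=#  (t=0,i=14, bit1=1)
  nb ...: next=#  (t=0,i=13, bit0=1)
  bits 01100011 = 99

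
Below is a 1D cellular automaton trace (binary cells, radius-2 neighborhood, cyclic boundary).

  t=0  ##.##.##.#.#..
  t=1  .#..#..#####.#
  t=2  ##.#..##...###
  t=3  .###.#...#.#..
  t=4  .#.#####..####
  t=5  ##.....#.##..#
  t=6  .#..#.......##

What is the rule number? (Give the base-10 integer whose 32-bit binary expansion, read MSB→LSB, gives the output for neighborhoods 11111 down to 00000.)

  ##### -> .   bit 31 = 0  t=1,i=9
  ####. -> .   bit 30 = 0  t=1,i=10
  ###.# -> #   bit 29 = 1  t=1,i=11
  ###.. -> #   bit 28 = 1  t=4,i=7
  ##.## -> .   bit 27 = 0  t=0,i=2
  ##.#. -> #   bit 26 = 1  t=0,i=8
  ##..# -> .   bit 25 = 0  t=4,i=8
  ##... -> .   bit 24 = 0  t=2,i=8
  #.### -> .   bit 23 = 0  t=4,i=3
  #.##. -> .   bit 22 = 0  t=0,i=3
  #.#.# -> #   bit 21 = 1  t=0,i=9
  #.#.. -> #   bit 20 = 1  t=0,i=11
  #..## -> #   bit 19 = 1  t=0,i=13
  #..#. -> #   bit 18 = 1  t=1,i=3
  #...# -> #   bit 17 = 1  t=2,i=9
  #.... -> .   bit 16 = 0  t=5,i=3
  .#### -> .   bit 15 = 0  t=1,i=8
  .###. -> .   bit 14 = 0  t=3,i=2
  .##.# -> #   bit 13 = 1  t=0,i=1
  .##.. -> .   bit 12 = 0  t=2,i=7
  .#.## -> .   bit 11 = 0  t=4,i=2
  .#.#. -> #   bit 10 = 1  t=0,i=10
  .#..# -> .   bit 9 = 0  t=0,i=12
  .#... -> #   bit 8 = 1  t=3,i=6
  ..### -> #   bit 7 = 1  t=1,i=7
  ..##. -> .   bit 6 = 0  t=0,i=0
  ..#.# -> .   bit 5 = 0  t=3,i=9
  ..#.. -> .   bit 4 = 0  t=1,i=4
  ...## -> .   bit 3 = 0  t=2,i=10
  ...#. -> .   bit 2 = 0  t=3,i=8
  ....# -> .   bit 1 = 0  t=5,i=5
  ..... -> #   bit 0 = 1  t=5,i=4
  bits 00110100001111100010010110000001 = 876488065

876488065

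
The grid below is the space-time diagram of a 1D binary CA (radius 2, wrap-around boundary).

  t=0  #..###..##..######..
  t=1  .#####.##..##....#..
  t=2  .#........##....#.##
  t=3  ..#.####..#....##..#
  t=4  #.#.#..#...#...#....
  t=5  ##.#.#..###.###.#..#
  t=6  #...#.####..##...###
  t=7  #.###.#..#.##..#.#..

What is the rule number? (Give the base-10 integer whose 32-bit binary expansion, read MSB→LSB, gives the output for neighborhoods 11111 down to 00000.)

277506021

  #####|.  b31=0 t=0,i=14
  ####.|.  b30=0 t=0,i=16
  ###.#|.  b29=0 t=1,i=5
  ###..|#  b28=1 t=0,i=5
  ##.##|.  b27=0 t=1,i=6
  ##.#.|.  b26=0 t=2,i=0
  ##..#|.  b25=0 t=0,i=6
  ##...|.  b24=0 t=1,i=13
  #.###|#  b23=1 t=3,i=4
  #.##.|.  b22=0 t=1,i=7
  #.#.#|.  b21=0 t=4,i=2
  #.#..|.  b20=0 t=2,i=1
  #..##|#  b19=1 t=0,i=2
  #..#.|.  b18=0 t=0,i=19
  #...#|#  b17=1 t=1,i=19
  #....|.  b16=0 t=1,i=14
  .####|.  b15=0 t=0,i=13
  .###.|#  b14=1 t=0,i=4
  .##.#|#  b13=1 t=2,i=19
  .##..|.  b12=0 t=0,i=9
  .#.##|.  b11=0 t=2,i=17
  .#.#.|#  b10=1 t=4,i=1
  .#..#|#  b9=1 t=0,i=1
  .#...|#  b8=1 t=1,i=18
  ..###|#  b7=1 t=0,i=3
  ..##.|#  b6=1 t=0,i=8
  ..#.#|#  b5=1 t=2,i=16
  ..#..|.  b4=0 t=0,i=0
  ...##|.  b3=0 t=1,i=0
  ...#.|#  b2=1 t=1,i=16
  ....#|.  b1=0 t=1,i=15
  .....|#  b0=1 t=2,i=4
  bits 00010000100010100110011111100101 = 277506021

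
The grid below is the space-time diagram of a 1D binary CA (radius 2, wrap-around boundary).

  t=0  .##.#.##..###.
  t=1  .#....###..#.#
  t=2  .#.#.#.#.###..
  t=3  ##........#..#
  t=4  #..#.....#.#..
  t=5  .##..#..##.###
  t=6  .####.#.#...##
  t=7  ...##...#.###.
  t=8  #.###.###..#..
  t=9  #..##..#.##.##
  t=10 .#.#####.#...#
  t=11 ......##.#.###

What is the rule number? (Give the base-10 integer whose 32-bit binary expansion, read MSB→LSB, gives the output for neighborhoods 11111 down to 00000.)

  #####|.  b31=0 t=10,i=5
  ####.|#  b30=1 t=6,i=3
  ###.#|#  b29=1 t=5,i=13
  ###..|.  b28=0 t=0,i=12
  ##.##|.  b27=0 t=5,i=0
  ##.#.|.  b26=0 t=0,i=3
  ##..#|#  b25=1 t=0,i=8
  ##...|.  b24=0 t=2,i=12
  #.###|.  b23=0 t=2,i=9
  #.##.|#  b22=1 t=0,i=6
  #.#.#|.  b21=0 t=0,i=4
  #.#..|#  b20=1 t=1,i=1
  #..##|.  b19=0 t=0,i=0
  #..#.|#  b18=1 t=1,i=10
  #...#|#  b17=1 t=2,i=13
  #....|#  b16=1 t=1,i=3
  .####|.  b15=0 t=6,i=2
  .###.|#  b14=1 t=0,i=11
  .##.#|.  b13=0 t=0,i=2
  .##..|#  b12=1 t=0,i=7
  .#.##|.  b11=0 t=0,i=5
  .#.#.|.  b10=0 t=1,i=0
  .#..#|#  b9=1 t=3,i=11
  .#...|.  b8=0 t=1,i=2
  ..###|.  b7=0 t=0,i=10
  ..##.|#  b6=1 t=0,i=1
  ..#.#|#  b5=1 t=1,i=11
  ..#..|.  b4=0 t=3,i=10
  ...##|#  b3=1 t=1,i=5
  ...#.|#  b2=1 t=2,i=0
  ....#|.  b1=0 t=1,i=4
  .....|.  b0=0 t=3,i=4
  bits 01100010010101110101001001101100 = 1649889900

1649889900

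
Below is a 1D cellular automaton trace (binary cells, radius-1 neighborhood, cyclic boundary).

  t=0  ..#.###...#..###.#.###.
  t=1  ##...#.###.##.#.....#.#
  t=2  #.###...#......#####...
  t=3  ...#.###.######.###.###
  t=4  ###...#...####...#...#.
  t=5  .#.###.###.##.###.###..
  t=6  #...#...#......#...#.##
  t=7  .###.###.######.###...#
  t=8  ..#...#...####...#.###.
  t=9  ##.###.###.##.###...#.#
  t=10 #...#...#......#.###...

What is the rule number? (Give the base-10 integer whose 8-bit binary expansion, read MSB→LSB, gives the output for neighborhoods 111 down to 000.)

  ###|#  b7=1 t=0,i=5
  ##.|.  b6=0 t=0,i=6
  #.#|.  b5=0 t=0,i=3
  #..|#  b4=1 t=0,i=7
  .##|.  b3=0 t=0,i=4
  .#.|.  b2=0 t=0,i=2
  ..#|#  b1=1 t=0,i=1
  ...|#  b0=1 t=0,i=0
  bits 10010011 = 147

147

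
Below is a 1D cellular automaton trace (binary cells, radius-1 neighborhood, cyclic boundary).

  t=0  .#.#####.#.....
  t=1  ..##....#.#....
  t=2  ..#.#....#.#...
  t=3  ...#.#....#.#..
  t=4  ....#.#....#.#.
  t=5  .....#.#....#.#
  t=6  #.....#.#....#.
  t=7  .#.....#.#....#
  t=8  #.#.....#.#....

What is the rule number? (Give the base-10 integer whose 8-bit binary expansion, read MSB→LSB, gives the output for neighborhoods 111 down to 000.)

56

  ### -> .   bit 7 = 0  t=0,i=4
  ##. -> .   bit 6 = 0  t=0,i=7
  #.# -> #   bit 5 = 1  t=0,i=2
  #.. -> #   bit 4 = 1  t=0,i=10
  .## -> #   bit 3 = 1  t=0,i=3
  .#. -> .   bit 2 = 0  t=0,i=1
  ..# -> .   bit 1 = 0  t=0,i=0
  ... -> .   bit 0 = 0  t=0,i=11
  bits 00111000 = 56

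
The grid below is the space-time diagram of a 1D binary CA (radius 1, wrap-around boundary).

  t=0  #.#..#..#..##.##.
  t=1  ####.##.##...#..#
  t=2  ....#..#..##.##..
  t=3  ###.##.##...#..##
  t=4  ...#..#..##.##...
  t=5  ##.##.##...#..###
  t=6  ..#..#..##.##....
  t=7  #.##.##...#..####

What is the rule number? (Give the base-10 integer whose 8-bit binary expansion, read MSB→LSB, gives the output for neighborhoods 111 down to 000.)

53

  [7] ### => .  t=1,i=0
  [6] ##. => .  t=0,i=12
  [5] #.# => #  t=0,i=1
  [4] #.. => #  t=0,i=3
  [3] .## => .  t=0,i=11
  [2] .#. => #  t=0,i=0
  [1] ..# => .  t=0,i=4
  [0] ... => #  t=1,i=11
  bits 00110101 = 53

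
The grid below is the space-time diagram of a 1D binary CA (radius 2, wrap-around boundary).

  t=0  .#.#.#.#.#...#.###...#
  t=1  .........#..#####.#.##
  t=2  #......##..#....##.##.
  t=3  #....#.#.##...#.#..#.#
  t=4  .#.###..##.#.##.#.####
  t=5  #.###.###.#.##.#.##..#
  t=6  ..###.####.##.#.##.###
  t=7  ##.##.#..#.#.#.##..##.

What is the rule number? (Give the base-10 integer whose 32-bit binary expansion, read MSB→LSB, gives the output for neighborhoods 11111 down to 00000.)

668747878

  [31] ##### => .  t=1,i=14
  [30] ####. => .  t=1,i=15
  [29] ###.# => #  t=1,i=16
  [28] ###.. => .  t=0,i=17
  [27] ##.## => .  t=2,i=18
  [26] ##.#. => #  t=1,i=17
  [25] ##..# => #  t=2,i=9
  [24] ##... => #  t=0,i=18
  [23] #.### => #  t=0,i=15
  [22] #.##. => #  t=1,i=20
  [21] #.#.# => .  t=0,i=1
  [20] #.#.. => #  t=0,i=9
  [19] #..## => #  t=1,i=11
  [18] #..#. => #  t=2,i=10
  [17] #...# => .  t=0,i=11
  [16] #.... => .  t=1,i=1
  [15] .#### => .  t=1,i=13
  [14] .###. => #  t=0,i=16
  [13] .##.# => .  t=2,i=17
  [12] .##.. => .  t=1,i=21
  [11] .#.## => #  t=0,i=14
  [10] .#.#. => .  t=0,i=0
  [9] .#..# => .  t=1,i=10
  [8] .#... => .  t=0,i=10
  [7] ..### => .  t=1,i=12
  [6] ..##. => #  t=2,i=7
  [5] ..#.# => #  t=0,i=13
  [4] ..#.. => .  t=1,i=9
  [3] ...## => .  t=2,i=6
  [2] ...#. => #  t=0,i=12
  [1] ....# => #  t=1,i=7
  [0] ..... => .  t=1,i=2
  bits 00100111110111000100100001100110 = 668747878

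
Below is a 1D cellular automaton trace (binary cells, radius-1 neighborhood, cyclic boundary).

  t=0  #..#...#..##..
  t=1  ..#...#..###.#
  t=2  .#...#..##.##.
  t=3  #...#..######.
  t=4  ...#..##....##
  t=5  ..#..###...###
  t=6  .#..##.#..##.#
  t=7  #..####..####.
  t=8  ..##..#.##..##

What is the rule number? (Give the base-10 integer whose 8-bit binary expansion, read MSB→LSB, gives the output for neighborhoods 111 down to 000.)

106

  ###|.  b7=0 t=1,i=10
  ##.|#  b6=1 t=0,i=11
  #.#|#  b5=1 t=1,i=12
  #..|.  b4=0 t=0,i=1
  .##|#  b3=1 t=0,i=10
  .#.|.  b2=0 t=0,i=0
  ..#|#  b1=1 t=0,i=2
  ...|.  b0=0 t=0,i=5
  bits 01101010 = 106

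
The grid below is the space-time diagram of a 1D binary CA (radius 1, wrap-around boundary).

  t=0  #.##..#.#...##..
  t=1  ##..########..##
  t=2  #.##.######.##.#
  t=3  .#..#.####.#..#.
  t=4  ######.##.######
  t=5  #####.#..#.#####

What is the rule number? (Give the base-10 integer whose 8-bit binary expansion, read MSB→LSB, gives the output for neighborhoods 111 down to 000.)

183

  nb ###: next=#  (t=1,i=0, bit7=1)
  nb ##.: next=.  (t=0,i=3, bit6=0)
  nb #.#: next=#  (t=0,i=1, bit5=1)
  nb #..: next=#  (t=0,i=4, bit4=1)
  nb .##: next=.  (t=0,i=2, bit3=0)
  nb .#.: next=#  (t=0,i=0, bit2=1)
  nb ..#: next=#  (t=0,i=5, bit1=1)
  nb ...: next=#  (t=0,i=10, bit0=1)
  bits 10110111 = 183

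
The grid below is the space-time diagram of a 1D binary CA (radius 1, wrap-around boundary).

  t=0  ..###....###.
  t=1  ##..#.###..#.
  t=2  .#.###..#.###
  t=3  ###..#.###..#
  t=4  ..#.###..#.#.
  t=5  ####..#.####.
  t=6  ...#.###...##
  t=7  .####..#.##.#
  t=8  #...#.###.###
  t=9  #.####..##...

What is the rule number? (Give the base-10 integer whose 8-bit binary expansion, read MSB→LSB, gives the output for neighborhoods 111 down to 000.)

103

  ###|.  b7=0 t=0,i=3
  ##.|#  b6=1 t=0,i=4
  #.#|#  b5=1 t=1,i=5
  #..|.  b4=0 t=0,i=5
  .##|.  b3=0 t=0,i=2
  .#.|#  b2=1 t=1,i=4
  ..#|#  b1=1 t=0,i=1
  ...|#  b0=1 t=0,i=0
  bits 01100111 = 103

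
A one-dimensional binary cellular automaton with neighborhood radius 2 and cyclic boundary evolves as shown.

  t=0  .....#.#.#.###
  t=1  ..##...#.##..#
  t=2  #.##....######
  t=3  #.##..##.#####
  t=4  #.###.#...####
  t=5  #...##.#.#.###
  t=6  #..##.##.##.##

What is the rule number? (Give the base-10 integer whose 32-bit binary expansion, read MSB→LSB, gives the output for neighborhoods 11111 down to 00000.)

  nb #####: next=#  (t=2,i=10, bit31=1)
  nb ####.: next=#  (t=2,i=13, bit30=1)
  nb ###.#: next=#  (t=2,i=0, bit29=1)
  nb ###..: next=#  (t=0,i=13, bit28=1)
  nb ##.##: next=.  (t=2,i=1, bit27=0)
  nb ##.#.: next=#  (t=4,i=5, bit26=1)
  nb ##..#: next=#  (t=1,i=11, bit25=1)
  nb ##...: next=.  (t=0,i=0, bit24=0)
  nb #.###: next=.  (t=0,i=11, bit23=0)
  nb #.##.: next=#  (t=1,i=9, bit22=1)
  nb #.#.#: next=#  (t=0,i=7, bit21=1)
  nb #.#..: next=.  (t=4,i=6, bit20=0)
  nb #..##: next=.  (t=1,i=1, bit19=0)
  nb #..#.: next=#  (t=1,i=12, bit18=1)
  nb #...#: next=.  (t=1,i=5, bit17=0)
  nb #....: next=.  (t=0,i=1, bit16=0)
  nb .####: next=#  (t=2,i=9, bit15=1)
  nb .###.: next=.  (t=0,i=12, bit14=0)
  nb .##.#: next=.  (t=3,i=7, bit13=0)
  nb .##..: next=#  (t=1,i=3, bit12=1)
  nb .#.##: next=#  (t=0,i=10, bit11=1)
  nb .#.#.: next=.  (t=0,i=6, bit10=0)
  nb .#..#: next=#  (t=1,i=0, bit9=1)
  nb .#...: next=#  (t=4,i=7, bit8=1)
  nb ..###: next=.  (t=2,i=8, bit7=0)
  nb ..##.: next=#  (t=1,i=2, bit6=1)
  nb ..#.#: next=.  (t=0,i=5, bit5=0)
  nb ..#..: next=#  (t=1,i=13, bit4=1)
  nb ...##: next=#  (t=2,i=7, bit3=1)
  nb ...#.: next=.  (t=0,i=4, bit2=0)
  nb ....#: next=#  (t=0,i=3, bit1=1)
  nb .....: next=#  (t=0,i=2, bit0=1)
  bits 11110110011001001001101101011011 = 4133788507

4133788507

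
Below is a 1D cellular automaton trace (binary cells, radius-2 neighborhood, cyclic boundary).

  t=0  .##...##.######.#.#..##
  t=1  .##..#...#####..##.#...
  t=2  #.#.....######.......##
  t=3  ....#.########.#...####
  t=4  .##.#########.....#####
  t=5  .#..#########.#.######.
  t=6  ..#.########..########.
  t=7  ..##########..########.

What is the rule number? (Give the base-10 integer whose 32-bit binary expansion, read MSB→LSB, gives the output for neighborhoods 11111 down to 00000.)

  #####|#  b31=1 t=0,i=11
  ####.|#  b30=1 t=0,i=13
  ###.#|.  b29=0 t=0,i=14
  ###..|#  b28=1 t=1,i=13
  ##.##|.  b27=0 t=0,i=0
  ##.#.|.  b26=0 t=0,i=15
  ##..#|.  b25=0 t=1,i=3
  ##...|.  b24=0 t=0,i=3
  #.###|#  b23=1 t=0,i=9
  #.##.|#  b22=1 t=0,i=1
  #.#.#|#  b21=1 t=0,i=16
  #.#..|.  b20=0 t=0,i=18
  #..##|.  b19=0 t=0,i=20
  #..#.|.  b18=0 t=1,i=4
  #...#|.  b17=0 t=0,i=4
  #....|#  b16=1 t=1,i=21
  .####|#  b15=1 t=0,i=10
  .###.|#  b14=1 t=2,i=22
  .##.#|.  b13=0 t=0,i=7
  .##..|#  b12=1 t=0,i=2
  .#.##|#  b11=1 t=3,i=5
  .#.#.|#  b10=1 t=0,i=17
  .#..#|#  b9=1 t=0,i=19
  .#...|.  b8=0 t=1,i=6
  ..###|#  b7=1 t=1,i=9
  ..##.|.  b6=0 t=0,i=6
  ..#.#|#  b5=1 t=3,i=4
  ..#..|.  b4=0 t=1,i=5
  ...##|#  b3=1 t=0,i=5
  ...#.|.  b2=0 t=3,i=3
  ....#|#  b1=1 t=1,i=22
  .....|.  b0=0 t=2,i=5
  bits 11010000111000011101111010101010 = 3504463530

3504463530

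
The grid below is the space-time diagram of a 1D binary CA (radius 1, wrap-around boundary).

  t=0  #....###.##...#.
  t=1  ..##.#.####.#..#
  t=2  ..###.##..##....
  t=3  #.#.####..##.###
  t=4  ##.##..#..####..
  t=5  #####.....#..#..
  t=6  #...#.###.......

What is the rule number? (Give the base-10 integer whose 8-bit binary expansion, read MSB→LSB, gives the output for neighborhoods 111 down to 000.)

105

  [7] ### => .  t=0,i=6
  [6] ##. => #  t=0,i=7
  [5] #.# => #  t=0,i=8
  [4] #.. => .  t=0,i=1
  [3] .## => #  t=0,i=5
  [2] .#. => .  t=0,i=0
  [1] ..# => .  t=0,i=4
  [0] ... => #  t=0,i=2
  bits 01101001 = 105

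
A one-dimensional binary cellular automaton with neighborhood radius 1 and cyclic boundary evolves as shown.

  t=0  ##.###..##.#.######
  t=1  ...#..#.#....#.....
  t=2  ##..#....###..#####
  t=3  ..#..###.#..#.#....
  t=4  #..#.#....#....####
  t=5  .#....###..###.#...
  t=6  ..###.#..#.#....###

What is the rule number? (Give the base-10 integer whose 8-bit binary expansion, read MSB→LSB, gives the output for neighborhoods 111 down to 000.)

  ### -> .   bit 7 = 0  t=0,i=0
  ##. -> .   bit 6 = 0  t=0,i=1
  #.# -> .   bit 5 = 0  t=0,i=2
  #.. -> #   bit 4 = 1  t=0,i=6
  .## -> #   bit 3 = 1  t=0,i=3
  .#. -> .   bit 2 = 0  t=0,i=11
  ..# -> .   bit 1 = 0  t=0,i=7
  ... -> #   bit 0 = 1  t=1,i=0
  bits 00011001 = 25

25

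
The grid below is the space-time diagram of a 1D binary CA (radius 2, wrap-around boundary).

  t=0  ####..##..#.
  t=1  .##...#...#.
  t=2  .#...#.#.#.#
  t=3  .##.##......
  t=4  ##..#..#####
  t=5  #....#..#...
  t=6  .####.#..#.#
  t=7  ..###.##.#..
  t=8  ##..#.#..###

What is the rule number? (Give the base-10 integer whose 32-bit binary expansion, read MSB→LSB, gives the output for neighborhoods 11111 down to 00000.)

1615954799

  [31] ##### => .  t=4,i=9
  [30] ####. => #  t=0,i=2
  [29] ###.# => #  t=6,i=4
  [28] ###.. => .  t=0,i=3
  [27] ##.## => .  t=3,i=3
  [26] ##.#. => .  t=6,i=5
  [25] ##..# => .  t=0,i=4
  [24] ##... => .  t=1,i=3
  [23] #.### => .  t=0,i=0
  [22] #.##. => #  t=3,i=4
  [21] #.#.# => .  t=2,i=7
  [20] #.#.. => #  t=2,i=1
  [19] #..## => .  t=0,i=5
  [18] #..#. => .  t=0,i=9
  [17] #...# => .  t=1,i=4
  [16] #.... => #  t=3,i=7
  [15] .#### => #  t=0,i=1
  [14] .###. => .  t=7,i=3
  [13] .##.# => .  t=3,i=2
  [12] .##.. => .  t=0,i=7
  [11] .#.## => .  t=0,i=11
  [10] .#.#. => .  t=2,i=0
  [9] .#..# => #  t=1,i=11
  [8] .#... => #  t=1,i=7
  [7] ..### => .  t=4,i=7
  [6] ..##. => #  t=0,i=6
  [5] ..#.# => #  t=0,i=10
  [4] ..#.. => .  t=1,i=6
  [3] ...## => #  t=3,i=0
  [2] ...#. => #  t=1,i=5
  [1] ....# => #  t=3,i=11
  [0] ..... => #  t=3,i=8
  bits 01100000010100011000001101101111 = 1615954799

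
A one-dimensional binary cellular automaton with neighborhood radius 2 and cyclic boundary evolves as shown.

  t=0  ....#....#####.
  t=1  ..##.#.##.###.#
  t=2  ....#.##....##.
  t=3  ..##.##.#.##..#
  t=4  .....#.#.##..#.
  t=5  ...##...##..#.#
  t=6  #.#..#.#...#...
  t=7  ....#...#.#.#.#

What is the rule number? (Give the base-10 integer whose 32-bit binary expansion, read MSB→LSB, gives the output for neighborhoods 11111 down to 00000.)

  #####|#  b31=1 t=0,i=11
  ####.|#  b30=1 t=0,i=12
  ###.#|#  b29=1 t=1,i=12
  ###..|.  b28=0 t=0,i=13
  ##.##|.  b27=0 t=1,i=9
  ##.#.|#  b26=1 t=1,i=4
  ##..#|.  b25=0 t=3,i=12
  ##...|#  b24=1 t=0,i=14
  #.###|.  b23=0 t=1,i=10
  #.##.|#  b22=1 t=1,i=7
  #.#.#|.  b21=0 t=1,i=5
  #.#..|.  b20=0 t=1,i=14
  #..##|.  b19=0 t=1,i=1
  #..#.|#  b18=1 t=3,i=13
  #...#|.  b17=0 t=5,i=1
  #....|.  b16=0 t=0,i=0
  .####|#  b15=1 t=0,i=10
  .###.|.  b14=0 t=1,i=11
  .##.#|.  b13=0 t=1,i=3
  .##..|.  b12=0 t=2,i=7
  .#.##|#  b11=1 t=1,i=6
  .#.#.|.  b10=0 t=4,i=6
  .#..#|.  b9=0 t=1,i=0
  .#...|#  b8=1 t=0,i=5
  ..###|.  b7=0 t=0,i=9
  ..##.|.  b6=0 t=1,i=2
  ..#.#|.  b5=0 t=2,i=4
  ..#..|.  b4=0 t=0,i=4
  ...##|#  b3=1 t=0,i=8
  ...#.|#  b2=1 t=0,i=3
  ....#|#  b1=1 t=0,i=2
  .....|.  b0=0 t=0,i=1
  bits 11100101010001001000100100001110 = 3846473998

3846473998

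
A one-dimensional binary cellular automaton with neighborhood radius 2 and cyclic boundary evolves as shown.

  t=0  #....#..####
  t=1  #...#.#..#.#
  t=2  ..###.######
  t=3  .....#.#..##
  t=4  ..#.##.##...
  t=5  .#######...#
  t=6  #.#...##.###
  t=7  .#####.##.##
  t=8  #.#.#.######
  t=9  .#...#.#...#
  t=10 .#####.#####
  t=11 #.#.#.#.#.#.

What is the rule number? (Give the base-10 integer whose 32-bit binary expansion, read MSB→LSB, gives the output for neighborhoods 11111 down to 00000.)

1549183789

  ##### -> .   bit 31 = 0  t=0,i=10
  ####. -> #   bit 30 = 1  t=0,i=11
  ###.# -> .   bit 29 = 0  t=2,i=4
  ###.. -> #   bit 28 = 1  t=0,i=0
  ##.## -> #   bit 27 = 1  t=2,i=5
  ##.#. -> #   bit 26 = 1  t=6,i=1
  ##..# -> .   bit 25 = 0  t=2,i=0
  ##... -> .   bit 24 = 0  t=0,i=1
  #.### -> .   bit 23 = 0  t=2,i=6
  #.##. -> #   bit 22 = 1  t=1,i=11
  #.#.# -> .   bit 21 = 0  t=8,i=2
  #.#.. -> #   bit 20 = 1  t=1,i=6
  #..## -> .   bit 19 = 0  t=0,i=7
  #..#. -> #   bit 18 = 1  t=1,i=8
  #...# -> #   bit 17 = 1  t=1,i=2
  #.... -> .   bit 16 = 0  t=0,i=2
  .#### -> #   bit 15 = 1  t=0,i=9
  .###. -> .   bit 14 = 0  t=2,i=3
  .##.# -> #   bit 13 = 1  t=4,i=5
  .##.. -> .   bit 12 = 0  t=1,i=0
  .#.## -> #   bit 11 = 1  t=1,i=10
  .#.#. -> .   bit 10 = 0  t=1,i=5
  .#..# -> #   bit 9 = 1  t=0,i=6
  .#... -> #   bit 8 = 1  t=6,i=3
  ..### -> .   bit 7 = 0  t=0,i=8
  ..##. -> .   bit 6 = 0  t=3,i=10
  ..#.# -> #   bit 5 = 1  t=1,i=4
  ..#.. -> .   bit 4 = 0  t=0,i=5
  ...## -> #   bit 3 = 1  t=6,i=5
  ...#. -> #   bit 2 = 1  t=0,i=4
  ....# -> .   bit 1 = 0  t=0,i=3
  ..... -> #   bit 0 = 1  t=3,i=2
  bits 01011100010101101010101100101101 = 1549183789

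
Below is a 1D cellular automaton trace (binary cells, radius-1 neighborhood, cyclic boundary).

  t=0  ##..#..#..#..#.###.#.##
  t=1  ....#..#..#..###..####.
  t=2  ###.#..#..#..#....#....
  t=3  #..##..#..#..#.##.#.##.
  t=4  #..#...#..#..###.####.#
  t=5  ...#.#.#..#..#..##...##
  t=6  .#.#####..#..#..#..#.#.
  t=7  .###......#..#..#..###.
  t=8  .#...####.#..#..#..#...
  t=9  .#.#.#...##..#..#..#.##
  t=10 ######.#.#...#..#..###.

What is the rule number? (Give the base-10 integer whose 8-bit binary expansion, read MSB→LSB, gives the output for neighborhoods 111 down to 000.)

  ### -> .   bit 7 = 0  t=0,i=0
  ##. -> .   bit 6 = 0  t=0,i=1
  #.# -> #   bit 5 = 1  t=0,i=14
  #.. -> .   bit 4 = 0  t=0,i=2
  .## -> #   bit 3 = 1  t=0,i=15
  .#. -> #   bit 2 = 1  t=0,i=4
  ..# -> .   bit 1 = 0  t=0,i=3
  ... -> #   bit 0 = 1  t=1,i=0
  bits 00101101 = 45

45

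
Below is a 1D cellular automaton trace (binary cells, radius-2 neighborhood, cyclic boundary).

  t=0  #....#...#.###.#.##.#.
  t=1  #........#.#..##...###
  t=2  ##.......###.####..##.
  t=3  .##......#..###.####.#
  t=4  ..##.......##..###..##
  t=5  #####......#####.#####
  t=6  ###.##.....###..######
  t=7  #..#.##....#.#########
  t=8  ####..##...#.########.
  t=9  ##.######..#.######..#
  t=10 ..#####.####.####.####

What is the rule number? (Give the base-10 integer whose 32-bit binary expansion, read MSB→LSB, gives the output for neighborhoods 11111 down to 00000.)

2679936224

  #####|#  b31=1 t=5,i=0
  ####.|.  b30=0 t=1,i=21
  ###.#|.  b29=0 t=0,i=13
  ###..|#  b28=1 t=1,i=0
  ##.##|#  b27=1 t=2,i=12
  ##.#.|#  b26=1 t=0,i=14
  ##..#|#  b25=1 t=2,i=17
  ##...|#  b24=1 t=1,i=1
  #.###|#  b23=1 t=0,i=11
  #.##.|.  b22=0 t=0,i=17
  #.#.#|#  b21=1 t=0,i=15
  #.#..|#  b20=1 t=0,i=0
  #..##|#  b19=1 t=1,i=13
  #..#.|#  b18=1 t=7,i=2
  #...#|.  b17=0 t=0,i=7
  #....|.  b16=0 t=0,i=2
  .####|#  b15=1 t=1,i=20
  .###.|.  b14=0 t=0,i=12
  .##.#|.  b13=0 t=0,i=18
  .##..|#  b12=1 t=1,i=15
  .#.##|.  b11=0 t=0,i=10
  .#.#.|#  b10=1 t=0,i=21
  .#..#|.  b9=0 t=1,i=12
  .#...|.  b8=0 t=0,i=1
  ..###|#  b7=1 t=1,i=19
  ..##.|#  b6=1 t=1,i=14
  ..#.#|#  b5=1 t=0,i=9
  ..#..|.  b4=0 t=0,i=5
  ...##|.  b3=0 t=1,i=18
  ...#.|.  b2=0 t=0,i=4
  ....#|.  b1=0 t=0,i=3
  .....|.  b0=0 t=1,i=3
  bits 10011111101111001001010011100000 = 2679936224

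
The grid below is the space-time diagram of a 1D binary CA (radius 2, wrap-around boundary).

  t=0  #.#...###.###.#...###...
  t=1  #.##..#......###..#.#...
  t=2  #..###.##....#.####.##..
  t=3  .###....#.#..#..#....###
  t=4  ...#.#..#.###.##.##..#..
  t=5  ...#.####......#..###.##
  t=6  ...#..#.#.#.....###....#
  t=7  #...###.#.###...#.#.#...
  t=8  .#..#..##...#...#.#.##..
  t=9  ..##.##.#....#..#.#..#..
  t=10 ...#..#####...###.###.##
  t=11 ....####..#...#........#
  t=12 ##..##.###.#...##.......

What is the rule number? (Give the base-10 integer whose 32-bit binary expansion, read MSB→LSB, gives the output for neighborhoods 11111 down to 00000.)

  nb #####: next=.  (t=10,i=8, bit31=0)
  nb ####.: next=.  (t=2,i=17, bit30=0)
  nb ###.#: next=.  (t=0,i=8, bit29=0)
  nb ###..: next=#  (t=0,i=20, bit28=1)
  nb ##.##: next=.  (t=0,i=9, bit27=0)
  nb ##.#.: next=#  (t=0,i=13, bit26=1)
  nb ##..#: next=#  (t=1,i=4, bit25=1)
  nb ##...: next=.  (t=0,i=21, bit24=0)
  nb #.###: next=.  (t=0,i=10, bit23=0)
  nb #.##.: next=.  (t=1,i=2, bit22=0)
  nb #.#.#: next=#  (t=6,i=8, bit21=1)
  nb #.#..: next=#  (t=0,i=2, bit20=1)
  nb #..##: next=#  (t=2,i=2, bit19=1)
  nb #..#.: next=#  (t=1,i=5, bit18=1)
  nb #...#: next=.  (t=0,i=4, bit17=0)
  nb #....: next=#  (t=1,i=8, bit16=1)
  nb .####: next=#  (t=2,i=16, bit15=1)
  nb .###.: next=.  (t=0,i=7, bit14=0)
  nb .##.#: next=#  (t=4,i=15, bit13=1)
  nb .##..: next=#  (t=1,i=3, bit12=1)
  nb .#.##: next=.  (t=1,i=1, bit11=0)
  nb .#.#.: next=.  (t=0,i=1, bit10=0)
  nb .#..#: next=#  (t=2,i=1, bit9=1)
  nb .#...: next=#  (t=0,i=3, bit8=1)
  nb ..###: next=#  (t=0,i=6, bit7=1)
  nb ..##.: next=.  (t=8,i=7, bit6=0)
  nb ..#.#: next=#  (t=0,i=0, bit5=1)
  nb ..#..: next=.  (t=1,i=6, bit4=0)
  nb ...##: next=.  (t=0,i=5, bit3=0)
  nb ...#.: next=.  (t=0,i=23, bit2=0)
  nb ....#: next=.  (t=1,i=11, bit1=0)
  nb .....: next=.  (t=1,i=9, bit0=0)
  bits 00010110001111011011001110100000 = 373142432

373142432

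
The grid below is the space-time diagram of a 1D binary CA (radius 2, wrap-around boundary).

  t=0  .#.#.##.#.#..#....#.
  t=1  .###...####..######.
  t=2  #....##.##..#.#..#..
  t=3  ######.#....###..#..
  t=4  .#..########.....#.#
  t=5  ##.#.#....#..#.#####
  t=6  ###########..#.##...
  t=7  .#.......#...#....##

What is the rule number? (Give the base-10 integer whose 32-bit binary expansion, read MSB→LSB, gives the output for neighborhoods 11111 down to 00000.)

  ##### -> .   bit 31 = 0  t=1,i=15
  ####. -> #   bit 30 = 1  t=1,i=9
  ###.# -> #   bit 29 = 1  t=3,i=5
  ###.. -> .   bit 28 = 0  t=1,i=3
  ##.## -> #   bit 27 = 1  t=2,i=7
  ##.#. -> #   bit 26 = 1  t=0,i=7
  ##..# -> .   bit 25 = 0  t=1,i=11
  ##... -> .   bit 24 = 0  t=1,i=4
  #.### -> #   bit 23 = 1  t=5,i=15
  #.##. -> .   bit 22 = 0  t=0,i=5
  #.#.# -> #   bit 21 = 1  t=0,i=3
  #.#.. -> #   bit 20 = 1  t=0,i=10
  #..## -> #   bit 19 = 1  t=1,i=0
  #..#. -> .   bit 18 = 0  t=0,i=0
  #...# -> #   bit 17 = 1  t=1,i=5
  #.... -> #   bit 16 = 1  t=0,i=15
  .#### -> #   bit 15 = 1  t=1,i=8
  .###. -> .   bit 14 = 0  t=1,i=2
  .##.# -> .   bit 13 = 0  t=0,i=6
  .##.. -> .   bit 12 = 0  t=2,i=9
  .#.## -> .   bit 11 = 0  t=0,i=4
  .#.#. -> #   bit 10 = 1  t=0,i=2
  .#..# -> .   bit 9 = 0  t=0,i=11
  .#... -> #   bit 8 = 1  t=0,i=14
  ..### -> .   bit 7 = 0  t=1,i=1
  ..##. -> #   bit 6 = 1  t=2,i=5
  ..#.# -> #   bit 5 = 1  t=0,i=1
  ..#.. -> #   bit 4 = 1  t=0,i=13
  ...## -> #   bit 3 = 1  t=1,i=6
  ...#. -> #   bit 2 = 1  t=0,i=17
  ....# -> #   bit 1 = 1  t=0,i=16
  ..... -> .   bit 0 = 0  t=4,i=14
  bits 01101100101110111000010101111110 = 1824228734

1824228734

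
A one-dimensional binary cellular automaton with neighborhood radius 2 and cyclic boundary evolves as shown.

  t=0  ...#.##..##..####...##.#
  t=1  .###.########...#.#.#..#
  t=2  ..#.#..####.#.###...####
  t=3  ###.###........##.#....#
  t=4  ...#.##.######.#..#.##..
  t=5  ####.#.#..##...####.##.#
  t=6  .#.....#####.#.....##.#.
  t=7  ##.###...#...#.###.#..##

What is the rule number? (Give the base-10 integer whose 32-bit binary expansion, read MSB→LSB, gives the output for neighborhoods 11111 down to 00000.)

2589938295

  [31] ##### => #  t=1,i=7
  [30] ####. => .  t=0,i=15
  [29] ###.# => .  t=1,i=3
  [28] ###.. => #  t=0,i=16
  [27] ##.## => #  t=1,i=4
  [26] ##.#. => .  t=0,i=22
  [25] ##..# => #  t=0,i=7
  [24] ##... => .  t=0,i=17
  [23] #.### => .  t=1,i=1
  [22] #.##. => #  t=0,i=5
  [21] #.#.# => .  t=1,i=18
  [20] #.#.. => #  t=0,i=23
  [19] #..## => #  t=0,i=8
  [18] #..#. => #  t=1,i=22
  [17] #...# => #  t=0,i=1
  [16] #.... => #  t=3,i=8
  [15] .#### => .  t=0,i=14
  [14] .###. => #  t=1,i=2
  [13] .##.# => .  t=0,i=21
  [12] .##.. => #  t=0,i=6
  [11] .#.## => .  t=0,i=4
  [10] .#.#. => .  t=1,i=17
  [9] .#..# => #  t=1,i=21
  [8] .#... => .  t=0,i=0
  [7] ..### => .  t=0,i=13
  [6] ..##. => #  t=0,i=9
  [5] ..#.# => #  t=0,i=3
  [4] ..#.. => #  t=6,i=1
  [3] ...## => .  t=0,i=19
  [2] ...#. => #  t=0,i=2
  [1] ....# => #  t=3,i=13
  [0] ..... => #  t=3,i=9
  bits 10011010010111110101001001110111 = 2589938295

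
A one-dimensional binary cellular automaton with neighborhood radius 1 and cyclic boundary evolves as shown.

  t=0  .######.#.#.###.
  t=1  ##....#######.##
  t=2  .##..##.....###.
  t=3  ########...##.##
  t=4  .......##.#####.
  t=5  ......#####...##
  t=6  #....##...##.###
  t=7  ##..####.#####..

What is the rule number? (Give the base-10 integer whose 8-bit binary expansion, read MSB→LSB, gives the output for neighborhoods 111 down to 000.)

126

  [7] ### => .  t=0,i=2
  [6] ##. => #  t=0,i=6
  [5] #.# => #  t=0,i=7
  [4] #.. => #  t=0,i=15
  [3] .## => #  t=0,i=1
  [2] .#. => #  t=0,i=8
  [1] ..# => #  t=0,i=0
  [0] ... => .  t=1,i=3
  bits 01111110 = 126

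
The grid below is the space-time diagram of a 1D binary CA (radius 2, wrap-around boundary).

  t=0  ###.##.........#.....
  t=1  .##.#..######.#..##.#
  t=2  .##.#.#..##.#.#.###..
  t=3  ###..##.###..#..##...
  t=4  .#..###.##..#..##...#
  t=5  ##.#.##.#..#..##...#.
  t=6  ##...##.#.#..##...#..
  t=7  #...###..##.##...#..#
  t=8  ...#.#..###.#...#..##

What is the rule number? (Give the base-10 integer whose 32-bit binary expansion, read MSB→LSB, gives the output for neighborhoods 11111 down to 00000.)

  ##### -> #   bit 31 = 1  t=1,i=9
  ####. -> .   bit 30 = 0  t=1,i=11
  ###.# -> #   bit 29 = 1  t=0,i=2
  ###.. -> .   bit 28 = 0  t=2,i=18
  ##.## -> .   bit 27 = 0  t=0,i=3
  ##.#. -> .   bit 26 = 0  t=1,i=3
  ##..# -> .   bit 25 = 0  t=3,i=3
  ##... -> .   bit 24 = 0  t=0,i=6
  #.### -> #   bit 23 = 1  t=2,i=16
  #.##. -> #   bit 22 = 1  t=0,i=4
  #.#.# -> .   bit 21 = 0  t=1,i=20
  #.#.. -> #   bit 20 = 1  t=1,i=4
  #..## -> #   bit 19 = 1  t=1,i=6
  #..#. -> #   bit 18 = 1  t=3,i=12
  #...# -> .   bit 17 = 0  t=2,i=20
  #.... -> #   bit 16 = 1  t=0,i=7
  .#### -> .   bit 15 = 0  t=1,i=8
  .###. -> #   bit 14 = 1  t=0,i=1
  .##.# -> #   bit 13 = 1  t=1,i=2
  .##.. -> .   bit 12 = 0  t=0,i=5
  .#.## -> .   bit 11 = 0  t=1,i=0
  .#.#. -> #   bit 10 = 1  t=2,i=5
  .#..# -> .   bit 9 = 0  t=1,i=5
  .#... -> .   bit 8 = 0  t=0,i=16
  ..### -> .   bit 7 = 0  t=0,i=0
  ..##. -> #   bit 6 = 1  t=1,i=17
  ..#.# -> .   bit 5 = 0  t=4,i=20
  ..#.. -> .   bit 4 = 0  t=0,i=15
  ...## -> #   bit 3 = 1  t=0,i=20
  ...#. -> #   bit 2 = 1  t=0,i=14
  ....# -> .   bit 1 = 0  t=0,i=13
  ..... -> #   bit 0 = 1  t=0,i=8
  bits 10100000110111010110010001001101 = 2698863693

2698863693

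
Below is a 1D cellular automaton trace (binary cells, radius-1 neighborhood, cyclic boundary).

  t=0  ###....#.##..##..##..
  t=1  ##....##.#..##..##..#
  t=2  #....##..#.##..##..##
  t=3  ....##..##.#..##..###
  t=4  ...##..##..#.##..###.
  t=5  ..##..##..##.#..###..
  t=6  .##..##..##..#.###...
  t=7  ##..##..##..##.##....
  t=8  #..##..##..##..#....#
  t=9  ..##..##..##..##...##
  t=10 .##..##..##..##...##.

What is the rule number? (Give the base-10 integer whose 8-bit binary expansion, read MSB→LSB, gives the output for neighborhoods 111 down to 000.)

142

  [7] ### => #  t=0,i=1
  [6] ##. => .  t=0,i=2
  [5] #.# => .  t=0,i=8
  [4] #.. => .  t=0,i=3
  [3] .## => #  t=0,i=0
  [2] .#. => #  t=0,i=7
  [1] ..# => #  t=0,i=6
  [0] ... => .  t=0,i=4
  bits 10001110 = 142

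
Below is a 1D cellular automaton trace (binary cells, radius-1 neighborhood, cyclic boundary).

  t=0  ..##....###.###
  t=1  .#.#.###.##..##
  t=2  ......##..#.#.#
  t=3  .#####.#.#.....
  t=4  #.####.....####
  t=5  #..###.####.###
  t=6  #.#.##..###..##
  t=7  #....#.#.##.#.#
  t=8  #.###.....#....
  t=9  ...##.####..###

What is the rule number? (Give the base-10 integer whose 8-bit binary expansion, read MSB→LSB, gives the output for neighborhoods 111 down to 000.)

  ###|#  b7=1 t=0,i=9
  ##.|#  b6=1 t=0,i=3
  #.#|.  b5=0 t=0,i=11
  #..|.  b4=0 t=0,i=0
  .##|.  b3=0 t=0,i=2
  .#.|.  b2=0 t=1,i=1
  ..#|#  b1=1 t=0,i=1
  ...|#  b0=1 t=0,i=5
  bits 11000011 = 195

195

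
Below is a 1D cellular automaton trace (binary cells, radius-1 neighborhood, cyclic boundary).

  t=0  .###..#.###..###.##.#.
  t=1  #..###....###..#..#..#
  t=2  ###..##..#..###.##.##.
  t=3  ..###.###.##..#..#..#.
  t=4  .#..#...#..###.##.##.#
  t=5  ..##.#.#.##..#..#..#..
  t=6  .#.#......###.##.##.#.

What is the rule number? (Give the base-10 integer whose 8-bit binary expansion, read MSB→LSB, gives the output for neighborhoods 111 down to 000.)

  ### -> .   bit 7 = 0  t=0,i=2
  ##. -> #   bit 6 = 1  t=0,i=3
  #.# -> .   bit 5 = 0  t=0,i=7
  #.. -> #   bit 4 = 1  t=0,i=4
  .## -> .   bit 3 = 0  t=0,i=1
  .#. -> .   bit 2 = 0  t=0,i=6
  ..# -> #   bit 1 = 1  t=0,i=0
  ... -> .   bit 0 = 0  t=1,i=7
  bits 01010010 = 82

82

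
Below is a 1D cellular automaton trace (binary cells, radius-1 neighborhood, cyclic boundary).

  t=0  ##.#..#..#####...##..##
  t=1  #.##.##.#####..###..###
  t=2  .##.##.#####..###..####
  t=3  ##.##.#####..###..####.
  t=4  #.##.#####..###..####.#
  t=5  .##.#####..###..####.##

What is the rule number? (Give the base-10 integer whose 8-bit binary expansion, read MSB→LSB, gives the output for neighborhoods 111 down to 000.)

175

  [7] ### => #  t=0,i=0
  [6] ##. => .  t=0,i=1
  [5] #.# => #  t=0,i=2
  [4] #.. => .  t=0,i=4
  [3] .## => #  t=0,i=9
  [2] .#. => #  t=0,i=3
  [1] ..# => #  t=0,i=5
  [0] ... => #  t=0,i=15
  bits 10101111 = 175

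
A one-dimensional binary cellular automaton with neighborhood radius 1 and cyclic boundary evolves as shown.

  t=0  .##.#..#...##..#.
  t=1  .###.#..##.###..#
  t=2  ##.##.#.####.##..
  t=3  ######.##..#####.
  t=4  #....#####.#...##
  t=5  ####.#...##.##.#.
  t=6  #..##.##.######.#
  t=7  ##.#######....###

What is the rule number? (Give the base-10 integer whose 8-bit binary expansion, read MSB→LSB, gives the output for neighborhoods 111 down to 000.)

121

  [7] ### => .  t=1,i=2
  [6] ##. => #  t=0,i=2
  [5] #.# => #  t=0,i=3
  [4] #.. => #  t=0,i=5
  [3] .## => #  t=0,i=1
  [2] .#. => .  t=0,i=4
  [1] ..# => .  t=0,i=0
  [0] ... => #  t=0,i=9
  bits 01111001 = 121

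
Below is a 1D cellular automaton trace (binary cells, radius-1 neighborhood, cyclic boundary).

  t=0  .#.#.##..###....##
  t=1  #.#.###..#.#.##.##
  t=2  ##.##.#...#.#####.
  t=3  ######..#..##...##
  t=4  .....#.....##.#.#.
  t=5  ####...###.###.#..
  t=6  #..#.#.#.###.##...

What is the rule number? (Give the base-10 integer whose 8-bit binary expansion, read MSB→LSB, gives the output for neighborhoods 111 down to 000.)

105

  ### -> .   bit 7 = 0  t=0,i=10
  ##. -> #   bit 6 = 1  t=0,i=6
  #.# -> #   bit 5 = 1  t=0,i=0
  #.. -> .   bit 4 = 0  t=0,i=7
  .## -> #   bit 3 = 1  t=0,i=5
  .#. -> .   bit 2 = 0  t=0,i=1
  ..# -> .   bit 1 = 0  t=0,i=8
  ... -> #   bit 0 = 1  t=0,i=13
  bits 01101001 = 105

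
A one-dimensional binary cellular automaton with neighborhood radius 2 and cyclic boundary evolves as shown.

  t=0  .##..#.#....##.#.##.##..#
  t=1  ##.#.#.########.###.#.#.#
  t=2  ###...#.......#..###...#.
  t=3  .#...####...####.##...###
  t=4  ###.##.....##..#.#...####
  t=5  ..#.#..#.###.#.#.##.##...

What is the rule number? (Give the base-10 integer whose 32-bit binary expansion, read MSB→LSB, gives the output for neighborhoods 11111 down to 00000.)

642870270

  nb #####: next=.  (t=1,i=9, bit31=0)
  nb ####.: next=.  (t=1,i=13, bit30=0)
  nb ###.#: next=#  (t=1,i=1, bit29=1)
  nb ###..: next=.  (t=2,i=2, bit28=0)
  nb ##.##: next=.  (t=0,i=19, bit27=0)
  nb ##.#.: next=#  (t=0,i=14, bit26=1)
  nb ##..#: next=#  (t=0,i=3, bit25=1)
  nb ##...: next=.  (t=2,i=3, bit24=0)
  nb #.###: next=.  (t=1,i=7, bit23=0)
  nb #.##.: next=#  (t=0,i=1, bit22=1)
  nb #.#.#: next=.  (t=0,i=15, bit21=0)
  nb #.#..: next=#  (t=0,i=7, bit20=1)
  nb #..##: next=.  (t=2,i=16, bit19=0)
  nb #..#.: next=.  (t=0,i=4, bit18=0)
  nb #...#: next=.  (t=2,i=4, bit17=0)
  nb #....: next=#  (t=0,i=9, bit16=1)
  nb .####: next=.  (t=1,i=8, bit15=0)
  nb .###.: next=#  (t=1,i=0, bit14=1)
  nb .##.#: next=#  (t=0,i=13, bit13=1)
  nb .##..: next=.  (t=0,i=2, bit12=0)
  nb .#.##: next=#  (t=0,i=0, bit11=1)
  nb .#.#.: next=.  (t=0,i=6, bit10=0)
  nb .#..#: next=#  (t=2,i=15, bit9=1)
  nb .#...: next=#  (t=0,i=8, bit8=1)
  nb ..###: next=#  (t=2,i=17, bit7=1)
  nb ..##.: next=#  (t=0,i=12, bit6=1)
  nb ..#.#: next=#  (t=0,i=5, bit5=1)
  nb ..#..: next=#  (t=2,i=6, bit4=1)
  nb ...##: next=#  (t=0,i=11, bit3=1)
  nb ...#.: next=#  (t=2,i=5, bit2=1)
  nb ....#: next=#  (t=0,i=10, bit1=1)
  nb .....: next=.  (t=2,i=9, bit0=0)
  bits 00100110010100010110101111111110 = 642870270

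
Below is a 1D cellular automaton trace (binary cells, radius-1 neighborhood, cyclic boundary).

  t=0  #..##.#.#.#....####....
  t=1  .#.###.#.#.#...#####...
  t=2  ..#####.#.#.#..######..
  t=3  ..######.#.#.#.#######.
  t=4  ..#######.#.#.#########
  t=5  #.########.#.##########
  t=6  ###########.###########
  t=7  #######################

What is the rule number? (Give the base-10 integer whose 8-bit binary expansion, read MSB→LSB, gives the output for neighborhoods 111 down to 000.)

248

  nb ###: next=#  (t=0,i=16, bit7=1)
  nb ##.: next=#  (t=0,i=4, bit6=1)
  nb #.#: next=#  (t=0,i=5, bit5=1)
  nb #..: next=#  (t=0,i=1, bit4=1)
  nb .##: next=#  (t=0,i=3, bit3=1)
  nb .#.: next=.  (t=0,i=0, bit2=0)
  nb ..#: next=.  (t=0,i=2, bit1=0)
  nb ...: next=.  (t=0,i=12, bit0=0)
  bits 11111000 = 248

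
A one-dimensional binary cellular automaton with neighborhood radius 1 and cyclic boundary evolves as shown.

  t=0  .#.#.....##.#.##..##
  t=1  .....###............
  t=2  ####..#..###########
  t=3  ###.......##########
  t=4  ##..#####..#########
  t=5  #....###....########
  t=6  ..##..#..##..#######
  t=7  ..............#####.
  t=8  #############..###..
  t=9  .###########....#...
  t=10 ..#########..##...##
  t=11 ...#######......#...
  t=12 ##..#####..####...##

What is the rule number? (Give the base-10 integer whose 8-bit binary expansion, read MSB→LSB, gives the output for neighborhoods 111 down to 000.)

129

  nb ###: next=#  (t=1,i=6, bit7=1)
  nb ##.: next=.  (t=0,i=10, bit6=0)
  nb #.#: next=.  (t=0,i=0, bit5=0)
  nb #..: next=.  (t=0,i=4, bit4=0)
  nb .##: next=.  (t=0,i=9, bit3=0)
  nb .#.: next=.  (t=0,i=1, bit2=0)
  nb ..#: next=.  (t=0,i=8, bit1=0)
  nb ...: next=#  (t=0,i=5, bit0=1)
  bits 10000001 = 129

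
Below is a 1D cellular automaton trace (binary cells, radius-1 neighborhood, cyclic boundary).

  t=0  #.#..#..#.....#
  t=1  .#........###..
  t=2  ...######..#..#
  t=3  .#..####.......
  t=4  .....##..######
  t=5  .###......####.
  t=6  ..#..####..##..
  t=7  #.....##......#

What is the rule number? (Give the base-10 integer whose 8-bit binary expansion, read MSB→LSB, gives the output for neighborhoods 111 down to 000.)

161

  nb ###: next=#  (t=1,i=11, bit7=1)
  nb ##.: next=.  (t=0,i=0, bit6=0)
  nb #.#: next=#  (t=0,i=1, bit5=1)
  nb #..: next=.  (t=0,i=3, bit4=0)
  nb .##: next=.  (t=0,i=14, bit3=0)
  nb .#.: next=.  (t=0,i=2, bit2=0)
  nb ..#: next=.  (t=0,i=4, bit1=0)
  nb ...: next=#  (t=0,i=10, bit0=1)
  bits 10100001 = 161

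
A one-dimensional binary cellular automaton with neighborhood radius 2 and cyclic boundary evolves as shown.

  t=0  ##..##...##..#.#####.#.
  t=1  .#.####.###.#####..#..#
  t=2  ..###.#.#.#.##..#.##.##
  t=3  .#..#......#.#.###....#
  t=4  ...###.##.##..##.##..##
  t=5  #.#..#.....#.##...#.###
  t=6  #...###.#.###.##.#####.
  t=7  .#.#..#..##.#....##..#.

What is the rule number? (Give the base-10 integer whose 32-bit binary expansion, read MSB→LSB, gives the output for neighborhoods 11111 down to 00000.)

831297917

  nb #####: next=.  (t=0,i=17, bit31=0)
  nb ####.: next=.  (t=0,i=18, bit30=0)
  nb ###.#: next=#  (t=0,i=19, bit29=1)
  nb ###..: next=#  (t=1,i=16, bit28=1)
  nb ##.##: next=.  (t=1,i=7, bit27=0)
  nb ##.#.: next=.  (t=0,i=20, bit26=0)
  nb ##..#: next=.  (t=0,i=2, bit25=0)
  nb ##...: next=#  (t=0,i=6, bit24=1)
  nb #.###: next=#  (t=0,i=15, bit23=1)
  nb #.##.: next=.  (t=0,i=0, bit22=0)
  nb #.#.#: next=.  (t=0,i=21, bit21=0)
  nb #.#..: next=.  (t=3,i=1, bit20=0)
  nb #..##: next=#  (t=0,i=3, bit19=1)
  nb #..#.: next=#  (t=0,i=12, bit18=1)
  nb #...#: next=.  (t=0,i=7, bit17=0)
  nb #....: next=.  (t=3,i=6, bit16=0)
  nb .####: next=#  (t=0,i=16, bit15=1)
  nb .###.: next=.  (t=1,i=9, bit14=0)
  nb .##.#: next=.  (t=2,i=19, bit13=0)
  nb .##..: next=#  (t=0,i=1, bit12=1)
  nb .#.##: next=#  (t=0,i=14, bit11=1)
  nb .#.#.: next=.  (t=1,i=0, bit10=0)
  nb .#..#: next=.  (t=1,i=20, bit9=0)
  nb .#...: next=#  (t=3,i=5, bit8=1)
  nb ..###: next=.  (t=2,i=2, bit7=0)
  nb ..##.: next=#  (t=0,i=4, bit6=1)
  nb ..#.#: next=#  (t=0,i=13, bit5=1)
  nb ..#..: next=#  (t=1,i=19, bit4=1)
  nb ...##: next=#  (t=0,i=8, bit3=1)
  nb ...#.: next=#  (t=3,i=10, bit2=1)
  nb ....#: next=.  (t=3,i=9, bit1=0)
  nb .....: next=#  (t=3,i=7, bit0=1)
  bits 00110001100011001001100101111101 = 831297917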